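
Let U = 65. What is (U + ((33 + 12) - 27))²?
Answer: 6889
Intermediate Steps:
(U + ((33 + 12) - 27))² = (65 + ((33 + 12) - 27))² = (65 + (45 - 27))² = (65 + 18)² = 83² = 6889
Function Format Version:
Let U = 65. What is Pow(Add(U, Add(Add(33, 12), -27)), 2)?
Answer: 6889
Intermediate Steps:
Pow(Add(U, Add(Add(33, 12), -27)), 2) = Pow(Add(65, Add(Add(33, 12), -27)), 2) = Pow(Add(65, Add(45, -27)), 2) = Pow(Add(65, 18), 2) = Pow(83, 2) = 6889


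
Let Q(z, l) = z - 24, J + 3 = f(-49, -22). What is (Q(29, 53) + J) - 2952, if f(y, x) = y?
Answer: -2999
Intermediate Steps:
J = -52 (J = -3 - 49 = -52)
Q(z, l) = -24 + z
(Q(29, 53) + J) - 2952 = ((-24 + 29) - 52) - 2952 = (5 - 52) - 2952 = -47 - 2952 = -2999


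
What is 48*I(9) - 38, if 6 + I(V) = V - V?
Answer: -326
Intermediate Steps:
I(V) = -6 (I(V) = -6 + (V - V) = -6 + 0 = -6)
48*I(9) - 38 = 48*(-6) - 38 = -288 - 38 = -326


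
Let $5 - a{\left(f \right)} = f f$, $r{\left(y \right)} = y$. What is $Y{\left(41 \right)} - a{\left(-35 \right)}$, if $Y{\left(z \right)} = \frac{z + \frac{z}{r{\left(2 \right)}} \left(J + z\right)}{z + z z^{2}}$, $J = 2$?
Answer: $\frac{4104125}{3364} \approx 1220.0$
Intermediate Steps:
$a{\left(f \right)} = 5 - f^{2}$ ($a{\left(f \right)} = 5 - f f = 5 - f^{2}$)
$Y{\left(z \right)} = \frac{z + \frac{z \left(2 + z\right)}{2}}{z + z^{3}}$ ($Y{\left(z \right)} = \frac{z + \frac{z}{2} \left(2 + z\right)}{z + z z^{2}} = \frac{z + z \frac{1}{2} \left(2 + z\right)}{z + z^{3}} = \frac{z + \frac{z}{2} \left(2 + z\right)}{z + z^{3}} = \frac{z + \frac{z \left(2 + z\right)}{2}}{z + z^{3}}$)
$Y{\left(41 \right)} - a{\left(-35 \right)} = \frac{4 + 41}{2 \left(1 + 41^{2}\right)} - \left(5 - \left(-35\right)^{2}\right) = \frac{1}{2} \frac{1}{1 + 1681} \cdot 45 - \left(5 - 1225\right) = \frac{1}{2} \cdot \frac{1}{1682} \cdot 45 - \left(5 - 1225\right) = \frac{1}{2} \cdot \frac{1}{1682} \cdot 45 - -1220 = \frac{45}{3364} + 1220 = \frac{4104125}{3364}$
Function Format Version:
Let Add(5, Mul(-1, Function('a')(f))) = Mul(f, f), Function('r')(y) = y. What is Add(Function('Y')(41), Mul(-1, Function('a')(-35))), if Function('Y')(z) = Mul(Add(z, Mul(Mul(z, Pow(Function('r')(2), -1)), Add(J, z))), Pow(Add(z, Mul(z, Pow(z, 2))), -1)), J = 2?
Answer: Rational(4104125, 3364) ≈ 1220.0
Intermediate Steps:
Function('a')(f) = Add(5, Mul(-1, Pow(f, 2))) (Function('a')(f) = Add(5, Mul(-1, Mul(f, f))) = Add(5, Mul(-1, Pow(f, 2))))
Function('Y')(z) = Mul(Pow(Add(z, Pow(z, 3)), -1), Add(z, Mul(Rational(1, 2), z, Add(2, z)))) (Function('Y')(z) = Mul(Add(z, Mul(Mul(z, Pow(2, -1)), Add(2, z))), Pow(Add(z, Mul(z, Pow(z, 2))), -1)) = Mul(Add(z, Mul(Mul(z, Rational(1, 2)), Add(2, z))), Pow(Add(z, Pow(z, 3)), -1)) = Mul(Add(z, Mul(Mul(Rational(1, 2), z), Add(2, z))), Pow(Add(z, Pow(z, 3)), -1)) = Mul(Add(z, Mul(Rational(1, 2), z, Add(2, z))), Pow(Add(z, Pow(z, 3)), -1)) = Mul(Pow(Add(z, Pow(z, 3)), -1), Add(z, Mul(Rational(1, 2), z, Add(2, z)))))
Add(Function('Y')(41), Mul(-1, Function('a')(-35))) = Add(Mul(Rational(1, 2), Pow(Add(1, Pow(41, 2)), -1), Add(4, 41)), Mul(-1, Add(5, Mul(-1, Pow(-35, 2))))) = Add(Mul(Rational(1, 2), Pow(Add(1, 1681), -1), 45), Mul(-1, Add(5, Mul(-1, 1225)))) = Add(Mul(Rational(1, 2), Pow(1682, -1), 45), Mul(-1, Add(5, -1225))) = Add(Mul(Rational(1, 2), Rational(1, 1682), 45), Mul(-1, -1220)) = Add(Rational(45, 3364), 1220) = Rational(4104125, 3364)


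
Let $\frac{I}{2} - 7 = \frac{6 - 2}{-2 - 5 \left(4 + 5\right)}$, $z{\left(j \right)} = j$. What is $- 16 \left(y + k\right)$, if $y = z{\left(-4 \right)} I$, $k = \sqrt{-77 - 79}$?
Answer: $\frac{41600}{47} - 32 i \sqrt{39} \approx 885.11 - 199.84 i$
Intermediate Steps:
$k = 2 i \sqrt{39}$ ($k = \sqrt{-156} = 2 i \sqrt{39} \approx 12.49 i$)
$I = \frac{650}{47}$ ($I = 14 + 2 \frac{6 - 2}{-2 - 5 \left(4 + 5\right)} = 14 + 2 \frac{4}{-2 - 45} = 14 + 2 \frac{4}{-47} = 14 + 2 \cdot 4 \left(- \frac{1}{47}\right) = 14 + 2 \left(- \frac{4}{47}\right) = 14 - \frac{8}{47} = \frac{650}{47} \approx 13.83$)
$y = - \frac{2600}{47}$ ($y = \left(-4\right) \frac{650}{47} = - \frac{2600}{47} \approx -55.319$)
$- 16 \left(y + k\right) = - 16 \left(- \frac{2600}{47} + 2 i \sqrt{39}\right) = \frac{41600}{47} - 32 i \sqrt{39}$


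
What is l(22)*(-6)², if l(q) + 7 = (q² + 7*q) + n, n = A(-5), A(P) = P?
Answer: 22536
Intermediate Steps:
n = -5
l(q) = -12 + q² + 7*q (l(q) = -7 + ((q² + 7*q) - 5) = -7 + (-5 + q² + 7*q) = -12 + q² + 7*q)
l(22)*(-6)² = (-12 + 22² + 7*22)*(-6)² = (-12 + 484 + 154)*36 = 626*36 = 22536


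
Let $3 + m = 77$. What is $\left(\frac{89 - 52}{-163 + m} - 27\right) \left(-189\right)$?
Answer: $\frac{461160}{89} \approx 5181.6$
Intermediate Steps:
$m = 74$ ($m = -3 + 77 = 74$)
$\left(\frac{89 - 52}{-163 + m} - 27\right) \left(-189\right) = \left(\frac{89 - 52}{-163 + 74} - 27\right) \left(-189\right) = \left(\frac{37}{-89} - 27\right) \left(-189\right) = \left(37 \left(- \frac{1}{89}\right) - 27\right) \left(-189\right) = \left(- \frac{37}{89} - 27\right) \left(-189\right) = \left(- \frac{2440}{89}\right) \left(-189\right) = \frac{461160}{89}$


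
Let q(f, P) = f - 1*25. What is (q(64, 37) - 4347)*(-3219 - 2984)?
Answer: 26722524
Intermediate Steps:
q(f, P) = -25 + f (q(f, P) = f - 25 = -25 + f)
(q(64, 37) - 4347)*(-3219 - 2984) = ((-25 + 64) - 4347)*(-3219 - 2984) = (39 - 4347)*(-6203) = -4308*(-6203) = 26722524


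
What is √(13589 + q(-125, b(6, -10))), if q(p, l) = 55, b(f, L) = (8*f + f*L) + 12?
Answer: 6*√379 ≈ 116.81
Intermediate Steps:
b(f, L) = 12 + 8*f + L*f (b(f, L) = (8*f + L*f) + 12 = 12 + 8*f + L*f)
√(13589 + q(-125, b(6, -10))) = √(13589 + 55) = √13644 = 6*√379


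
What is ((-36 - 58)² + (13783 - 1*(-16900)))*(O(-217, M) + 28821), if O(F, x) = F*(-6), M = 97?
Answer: 1190430837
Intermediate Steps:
O(F, x) = -6*F
((-36 - 58)² + (13783 - 1*(-16900)))*(O(-217, M) + 28821) = ((-36 - 58)² + (13783 - 1*(-16900)))*(-6*(-217) + 28821) = ((-94)² + (13783 + 16900))*(1302 + 28821) = (8836 + 30683)*30123 = 39519*30123 = 1190430837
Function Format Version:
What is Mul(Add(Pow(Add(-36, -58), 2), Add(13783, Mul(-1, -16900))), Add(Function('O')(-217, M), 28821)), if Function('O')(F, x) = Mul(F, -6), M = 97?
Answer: 1190430837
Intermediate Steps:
Function('O')(F, x) = Mul(-6, F)
Mul(Add(Pow(Add(-36, -58), 2), Add(13783, Mul(-1, -16900))), Add(Function('O')(-217, M), 28821)) = Mul(Add(Pow(Add(-36, -58), 2), Add(13783, Mul(-1, -16900))), Add(Mul(-6, -217), 28821)) = Mul(Add(Pow(-94, 2), Add(13783, 16900)), Add(1302, 28821)) = Mul(Add(8836, 30683), 30123) = Mul(39519, 30123) = 1190430837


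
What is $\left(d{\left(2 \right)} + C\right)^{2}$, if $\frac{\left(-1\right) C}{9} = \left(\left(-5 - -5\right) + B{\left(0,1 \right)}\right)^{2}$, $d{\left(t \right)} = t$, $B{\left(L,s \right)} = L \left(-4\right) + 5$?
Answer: $49729$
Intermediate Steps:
$B{\left(L,s \right)} = 5 - 4 L$ ($B{\left(L,s \right)} = - 4 L + 5 = 5 - 4 L$)
$C = -225$ ($C = - 9 \left(\left(-5 - -5\right) + \left(5 - 0\right)\right)^{2} = - 9 \left(\left(-5 + 5\right) + \left(5 + 0\right)\right)^{2} = - 9 \left(0 + 5\right)^{2} = - 9 \cdot 5^{2} = \left(-9\right) 25 = -225$)
$\left(d{\left(2 \right)} + C\right)^{2} = \left(2 - 225\right)^{2} = \left(-223\right)^{2} = 49729$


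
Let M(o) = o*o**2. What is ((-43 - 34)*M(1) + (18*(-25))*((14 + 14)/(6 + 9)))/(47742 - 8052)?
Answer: -131/5670 ≈ -0.023104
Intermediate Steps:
M(o) = o**3
((-43 - 34)*M(1) + (18*(-25))*((14 + 14)/(6 + 9)))/(47742 - 8052) = ((-43 - 34)*1**3 + (18*(-25))*((14 + 14)/(6 + 9)))/(47742 - 8052) = (-77*1 - 12600/15)/39690 = (-77 - 12600/15)*(1/39690) = (-77 - 450*28/15)*(1/39690) = (-77 - 840)*(1/39690) = -917*1/39690 = -131/5670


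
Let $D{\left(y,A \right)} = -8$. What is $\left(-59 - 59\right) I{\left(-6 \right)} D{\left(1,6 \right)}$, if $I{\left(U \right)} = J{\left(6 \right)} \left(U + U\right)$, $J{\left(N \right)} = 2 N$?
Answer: $-135936$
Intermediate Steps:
$I{\left(U \right)} = 24 U$ ($I{\left(U \right)} = 2 \cdot 6 \left(U + U\right) = 12 \cdot 2 U = 24 U$)
$\left(-59 - 59\right) I{\left(-6 \right)} D{\left(1,6 \right)} = \left(-59 - 59\right) 24 \left(-6\right) \left(-8\right) = \left(-118\right) \left(-144\right) \left(-8\right) = 16992 \left(-8\right) = -135936$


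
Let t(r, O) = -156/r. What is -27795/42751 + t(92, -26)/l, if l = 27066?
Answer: -443706541/682391462 ≈ -0.65022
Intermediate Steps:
-27795/42751 + t(92, -26)/l = -27795/42751 - 156/92/27066 = -27795*1/42751 - 156*1/92*(1/27066) = -27795/42751 - 39/23*1/27066 = -27795/42751 - 1/15962 = -443706541/682391462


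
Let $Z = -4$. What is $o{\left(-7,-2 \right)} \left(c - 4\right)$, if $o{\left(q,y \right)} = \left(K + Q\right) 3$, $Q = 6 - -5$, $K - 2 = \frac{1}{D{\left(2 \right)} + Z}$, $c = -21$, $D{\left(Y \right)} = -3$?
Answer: $- \frac{6750}{7} \approx -964.29$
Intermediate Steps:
$K = \frac{13}{7}$ ($K = 2 + \frac{1}{-3 - 4} = 2 + \frac{1}{-7} = 2 - \frac{1}{7} = \frac{13}{7} \approx 1.8571$)
$Q = 11$ ($Q = 6 + 5 = 11$)
$o{\left(q,y \right)} = \frac{270}{7}$ ($o{\left(q,y \right)} = \left(\frac{13}{7} + 11\right) 3 = \frac{90}{7} \cdot 3 = \frac{270}{7}$)
$o{\left(-7,-2 \right)} \left(c - 4\right) = \frac{270 \left(-21 - 4\right)}{7} = \frac{270}{7} \left(-25\right) = - \frac{6750}{7}$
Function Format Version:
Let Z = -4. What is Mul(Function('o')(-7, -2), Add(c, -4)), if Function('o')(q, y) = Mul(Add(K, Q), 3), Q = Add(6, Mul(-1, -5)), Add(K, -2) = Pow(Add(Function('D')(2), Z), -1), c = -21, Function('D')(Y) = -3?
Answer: Rational(-6750, 7) ≈ -964.29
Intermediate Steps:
K = Rational(13, 7) (K = Add(2, Pow(Add(-3, -4), -1)) = Add(2, Pow(-7, -1)) = Add(2, Rational(-1, 7)) = Rational(13, 7) ≈ 1.8571)
Q = 11 (Q = Add(6, 5) = 11)
Function('o')(q, y) = Rational(270, 7) (Function('o')(q, y) = Mul(Add(Rational(13, 7), 11), 3) = Mul(Rational(90, 7), 3) = Rational(270, 7))
Mul(Function('o')(-7, -2), Add(c, -4)) = Mul(Rational(270, 7), Add(-21, -4)) = Mul(Rational(270, 7), -25) = Rational(-6750, 7)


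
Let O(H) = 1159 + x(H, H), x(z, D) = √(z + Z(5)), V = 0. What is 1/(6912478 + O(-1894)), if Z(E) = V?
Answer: 6913637/47798376569663 - I*√1894/47798376569663 ≈ 1.4464e-7 - 9.1049e-13*I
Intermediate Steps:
Z(E) = 0
x(z, D) = √z (x(z, D) = √(z + 0) = √z)
O(H) = 1159 + √H
1/(6912478 + O(-1894)) = 1/(6912478 + (1159 + √(-1894))) = 1/(6912478 + (1159 + I*√1894)) = 1/(6913637 + I*√1894)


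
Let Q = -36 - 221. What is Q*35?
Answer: -8995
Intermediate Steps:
Q = -257
Q*35 = -257*35 = -8995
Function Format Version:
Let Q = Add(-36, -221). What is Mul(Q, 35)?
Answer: -8995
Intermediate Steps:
Q = -257
Mul(Q, 35) = Mul(-257, 35) = -8995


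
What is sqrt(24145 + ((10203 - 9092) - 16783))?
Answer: sqrt(8473) ≈ 92.049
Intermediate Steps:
sqrt(24145 + ((10203 - 9092) - 16783)) = sqrt(24145 + (1111 - 16783)) = sqrt(24145 - 15672) = sqrt(8473)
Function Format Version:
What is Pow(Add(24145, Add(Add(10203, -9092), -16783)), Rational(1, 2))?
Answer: Pow(8473, Rational(1, 2)) ≈ 92.049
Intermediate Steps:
Pow(Add(24145, Add(Add(10203, -9092), -16783)), Rational(1, 2)) = Pow(Add(24145, Add(1111, -16783)), Rational(1, 2)) = Pow(Add(24145, -15672), Rational(1, 2)) = Pow(8473, Rational(1, 2))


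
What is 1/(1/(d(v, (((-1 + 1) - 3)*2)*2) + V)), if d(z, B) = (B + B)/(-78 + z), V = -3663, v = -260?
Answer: -619035/169 ≈ -3662.9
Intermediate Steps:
d(z, B) = 2*B/(-78 + z) (d(z, B) = (2*B)/(-78 + z) = 2*B/(-78 + z))
1/(1/(d(v, (((-1 + 1) - 3)*2)*2) + V)) = 1/(1/(2*((((-1 + 1) - 3)*2)*2)/(-78 - 260) - 3663)) = 1/(1/(2*(((0 - 3)*2)*2)/(-338) - 3663)) = 1/(1/(2*(-3*2*2)*(-1/338) - 3663)) = 1/(1/(2*(-6*2)*(-1/338) - 3663)) = 1/(1/(2*(-12)*(-1/338) - 3663)) = 1/(1/(12/169 - 3663)) = 1/(1/(-619035/169)) = 1/(-169/619035) = -619035/169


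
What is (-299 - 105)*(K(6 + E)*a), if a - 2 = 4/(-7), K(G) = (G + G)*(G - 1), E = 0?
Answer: -242400/7 ≈ -34629.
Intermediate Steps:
K(G) = 2*G*(-1 + G) (K(G) = (2*G)*(-1 + G) = 2*G*(-1 + G))
a = 10/7 (a = 2 + 4/(-7) = 2 + 4*(-⅐) = 2 - 4/7 = 10/7 ≈ 1.4286)
(-299 - 105)*(K(6 + E)*a) = (-299 - 105)*((2*(6 + 0)*(-1 + (6 + 0)))*(10/7)) = -404*2*6*(-1 + 6)*10/7 = -404*2*6*5*10/7 = -24240*10/7 = -404*600/7 = -242400/7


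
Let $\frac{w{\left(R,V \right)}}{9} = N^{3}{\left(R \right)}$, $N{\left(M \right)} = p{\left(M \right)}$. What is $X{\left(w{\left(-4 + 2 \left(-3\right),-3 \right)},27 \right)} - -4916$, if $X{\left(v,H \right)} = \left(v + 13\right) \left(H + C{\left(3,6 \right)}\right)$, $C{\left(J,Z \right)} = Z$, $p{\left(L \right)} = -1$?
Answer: $5048$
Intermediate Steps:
$N{\left(M \right)} = -1$
$w{\left(R,V \right)} = -9$ ($w{\left(R,V \right)} = 9 \left(-1\right)^{3} = 9 \left(-1\right) = -9$)
$X{\left(v,H \right)} = \left(6 + H\right) \left(13 + v\right)$ ($X{\left(v,H \right)} = \left(v + 13\right) \left(H + 6\right) = \left(13 + v\right) \left(6 + H\right) = \left(6 + H\right) \left(13 + v\right)$)
$X{\left(w{\left(-4 + 2 \left(-3\right),-3 \right)},27 \right)} - -4916 = \left(78 + 6 \left(-9\right) + 13 \cdot 27 + 27 \left(-9\right)\right) - -4916 = \left(78 - 54 + 351 - 243\right) + 4916 = 132 + 4916 = 5048$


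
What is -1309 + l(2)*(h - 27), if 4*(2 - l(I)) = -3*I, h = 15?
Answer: -1351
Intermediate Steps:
l(I) = 2 + 3*I/4 (l(I) = 2 - (-3)*I/4 = 2 + 3*I/4)
-1309 + l(2)*(h - 27) = -1309 + (2 + (¾)*2)*(15 - 27) = -1309 + (2 + 3/2)*(-12) = -1309 + (7/2)*(-12) = -1309 - 42 = -1351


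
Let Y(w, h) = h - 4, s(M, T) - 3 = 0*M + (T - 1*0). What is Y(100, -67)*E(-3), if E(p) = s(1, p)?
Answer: 0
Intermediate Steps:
s(M, T) = 3 + T (s(M, T) = 3 + (0*M + (T - 1*0)) = 3 + (0 + (T + 0)) = 3 + (0 + T) = 3 + T)
E(p) = 3 + p
Y(w, h) = -4 + h
Y(100, -67)*E(-3) = (-4 - 67)*(3 - 3) = -71*0 = 0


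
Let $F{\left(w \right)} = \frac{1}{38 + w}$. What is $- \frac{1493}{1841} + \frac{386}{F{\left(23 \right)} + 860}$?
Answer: $- \frac{34976087}{96580701} \approx -0.36214$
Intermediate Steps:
$- \frac{1493}{1841} + \frac{386}{F{\left(23 \right)} + 860} = - \frac{1493}{1841} + \frac{386}{\frac{1}{38 + 23} + 860} = \left(-1493\right) \frac{1}{1841} + \frac{386}{\frac{1}{61} + 860} = - \frac{1493}{1841} + \frac{386}{\frac{1}{61} + 860} = - \frac{1493}{1841} + \frac{386}{\frac{52461}{61}} = - \frac{1493}{1841} + 386 \cdot \frac{61}{52461} = - \frac{1493}{1841} + \frac{23546}{52461} = - \frac{34976087}{96580701}$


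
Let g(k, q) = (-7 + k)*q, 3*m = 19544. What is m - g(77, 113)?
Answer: -4186/3 ≈ -1395.3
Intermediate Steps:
m = 19544/3 (m = (1/3)*19544 = 19544/3 ≈ 6514.7)
g(k, q) = q*(-7 + k)
m - g(77, 113) = 19544/3 - 113*(-7 + 77) = 19544/3 - 113*70 = 19544/3 - 1*7910 = 19544/3 - 7910 = -4186/3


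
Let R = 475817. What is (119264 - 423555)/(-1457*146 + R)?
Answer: -304291/263095 ≈ -1.1566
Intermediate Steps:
(119264 - 423555)/(-1457*146 + R) = (119264 - 423555)/(-1457*146 + 475817) = -304291/(-212722 + 475817) = -304291/263095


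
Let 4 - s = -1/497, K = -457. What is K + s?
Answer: -225140/497 ≈ -453.00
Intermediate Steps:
s = 1989/497 (s = 4 - (-1)/497 = 4 - 1*(-1/497) = 4 + 1/497 = 1989/497 ≈ 4.0020)
K + s = -457 + 1989/497 = -225140/497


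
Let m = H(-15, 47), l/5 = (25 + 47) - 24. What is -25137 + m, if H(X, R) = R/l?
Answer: -6032833/240 ≈ -25137.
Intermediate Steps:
l = 240 (l = 5*((25 + 47) - 24) = 5*(72 - 24) = 5*48 = 240)
H(X, R) = R/240
m = 47/240 (m = (1/240)*47 = 47/240 ≈ 0.19583)
-25137 + m = -25137 + 47/240 = -6032833/240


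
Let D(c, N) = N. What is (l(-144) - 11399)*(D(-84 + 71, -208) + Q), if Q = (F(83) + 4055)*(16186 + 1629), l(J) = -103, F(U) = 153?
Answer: -862251018624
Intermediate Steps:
Q = 74965520 (Q = (153 + 4055)*(16186 + 1629) = 4208*17815 = 74965520)
(l(-144) - 11399)*(D(-84 + 71, -208) + Q) = (-103 - 11399)*(-208 + 74965520) = -11502*74965312 = -862251018624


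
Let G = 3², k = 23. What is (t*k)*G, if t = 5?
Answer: 1035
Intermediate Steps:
G = 9
(t*k)*G = (5*23)*9 = 115*9 = 1035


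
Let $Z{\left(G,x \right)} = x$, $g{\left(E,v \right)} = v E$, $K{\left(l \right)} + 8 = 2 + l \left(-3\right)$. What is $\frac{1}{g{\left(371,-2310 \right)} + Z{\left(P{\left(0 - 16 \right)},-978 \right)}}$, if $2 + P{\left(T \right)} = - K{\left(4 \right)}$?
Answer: $- \frac{1}{857988} \approx -1.1655 \cdot 10^{-6}$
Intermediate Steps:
$K{\left(l \right)} = -6 - 3 l$ ($K{\left(l \right)} = -8 + \left(2 + l \left(-3\right)\right) = -8 - \left(-2 + 3 l\right) = -6 - 3 l$)
$g{\left(E,v \right)} = E v$
$P{\left(T \right)} = 16$ ($P{\left(T \right)} = -2 - \left(-6 - 12\right) = -2 - -18 = -2 + 18 = 16$)
$\frac{1}{g{\left(371,-2310 \right)} + Z{\left(P{\left(0 - 16 \right)},-978 \right)}} = \frac{1}{371 \left(-2310\right) - 978} = \frac{1}{-857010 - 978} = \frac{1}{-857988} = - \frac{1}{857988}$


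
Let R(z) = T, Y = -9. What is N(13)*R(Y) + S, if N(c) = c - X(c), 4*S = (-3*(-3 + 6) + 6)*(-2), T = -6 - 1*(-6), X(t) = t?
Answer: 3/2 ≈ 1.5000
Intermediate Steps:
T = 0 (T = -6 + 6 = 0)
R(z) = 0
S = 3/2 (S = ((-3*(-3 + 6) + 6)*(-2))/4 = ((-3*3 + 6)*(-2))/4 = ((-9 + 6)*(-2))/4 = (-3*(-2))/4 = (1/4)*6 = 3/2 ≈ 1.5000)
N(c) = 0 (N(c) = c - c = 0)
N(13)*R(Y) + S = 0*0 + 3/2 = 0 + 3/2 = 3/2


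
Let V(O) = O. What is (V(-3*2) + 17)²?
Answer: 121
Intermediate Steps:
(V(-3*2) + 17)² = (-3*2 + 17)² = (-6 + 17)² = 11² = 121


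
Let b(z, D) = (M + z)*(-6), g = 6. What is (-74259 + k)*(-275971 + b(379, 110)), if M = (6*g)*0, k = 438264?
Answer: -101282571225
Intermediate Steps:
M = 0 (M = (6*6)*0 = 36*0 = 0)
b(z, D) = -6*z (b(z, D) = (0 + z)*(-6) = z*(-6) = -6*z)
(-74259 + k)*(-275971 + b(379, 110)) = (-74259 + 438264)*(-275971 - 6*379) = 364005*(-275971 - 2274) = 364005*(-278245) = -101282571225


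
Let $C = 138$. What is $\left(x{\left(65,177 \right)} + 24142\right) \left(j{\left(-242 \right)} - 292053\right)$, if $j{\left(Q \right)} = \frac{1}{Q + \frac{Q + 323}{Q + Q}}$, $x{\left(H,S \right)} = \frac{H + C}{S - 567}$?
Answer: $- \frac{322293188811394297}{45711510} \approx -7.0506 \cdot 10^{9}$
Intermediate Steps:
$x{\left(H,S \right)} = \frac{138 + H}{-567 + S}$ ($x{\left(H,S \right)} = \frac{H + 138}{S - 567} = \frac{138 + H}{-567 + S}$)
$j{\left(Q \right)} = \frac{1}{Q + \frac{323 + Q}{2 Q}}$
$\left(x{\left(65,177 \right)} + 24142\right) \left(j{\left(-242 \right)} - 292053\right) = \left(\frac{138 + 65}{-567 + 177} + 24142\right) \left(2 \left(-242\right) \frac{1}{323 - 242 + 2 \left(-242\right)^{2}} - 292053\right) = \left(\frac{1}{-390} \cdot 203 + 24142\right) \left(2 \left(-242\right) \frac{1}{323 - 242 + 2 \cdot 58564} - 292053\right) = \left(\left(- \frac{1}{390}\right) 203 + 24142\right) \left(2 \left(-242\right) \frac{1}{323 - 242 + 117128} - 292053\right) = \left(- \frac{203}{390} + 24142\right) \left(2 \left(-242\right) \frac{1}{117209} - 292053\right) = \frac{9415177 \left(2 \left(-242\right) \frac{1}{117209} - 292053\right)}{390} = \frac{9415177 \left(- \frac{484}{117209} - 292053\right)}{390} = \frac{9415177}{390} \left(- \frac{34231240561}{117209}\right) = - \frac{322293188811394297}{45711510}$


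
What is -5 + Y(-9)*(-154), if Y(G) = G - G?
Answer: -5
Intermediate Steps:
Y(G) = 0
-5 + Y(-9)*(-154) = -5 + 0*(-154) = -5 + 0 = -5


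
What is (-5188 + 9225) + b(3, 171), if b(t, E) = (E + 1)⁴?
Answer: 875217093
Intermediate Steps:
b(t, E) = (1 + E)⁴
(-5188 + 9225) + b(3, 171) = (-5188 + 9225) + (1 + 171)⁴ = 4037 + 172⁴ = 4037 + 875213056 = 875217093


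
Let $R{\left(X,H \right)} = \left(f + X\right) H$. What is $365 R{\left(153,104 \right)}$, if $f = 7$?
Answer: $6073600$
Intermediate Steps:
$R{\left(X,H \right)} = H \left(7 + X\right)$ ($R{\left(X,H \right)} = \left(7 + X\right) H = H \left(7 + X\right)$)
$365 R{\left(153,104 \right)} = 365 \cdot 104 \left(7 + 153\right) = 365 \cdot 104 \cdot 160 = 365 \cdot 16640 = 6073600$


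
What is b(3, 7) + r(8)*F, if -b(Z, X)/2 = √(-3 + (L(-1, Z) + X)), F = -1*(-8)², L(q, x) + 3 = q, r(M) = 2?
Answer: -128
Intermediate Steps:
L(q, x) = -3 + q
F = -64 (F = -1*64 = -64)
b(Z, X) = -2*√(-7 + X) (b(Z, X) = -2*√(-3 + ((-3 - 1) + X)) = -2*√(-3 + (-4 + X)) = -2*√(-7 + X))
b(3, 7) + r(8)*F = -2*√(-7 + 7) + 2*(-64) = -2*√0 - 128 = -2*0 - 128 = 0 - 128 = -128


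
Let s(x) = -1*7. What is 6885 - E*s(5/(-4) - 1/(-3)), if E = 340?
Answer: 9265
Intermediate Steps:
s(x) = -7
6885 - E*s(5/(-4) - 1/(-3)) = 6885 - 340*(-7) = 6885 - 1*(-2380) = 6885 + 2380 = 9265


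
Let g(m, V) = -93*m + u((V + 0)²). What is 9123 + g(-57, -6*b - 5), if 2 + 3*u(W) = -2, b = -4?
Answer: 43268/3 ≈ 14423.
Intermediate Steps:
u(W) = -4/3 (u(W) = -⅔ + (⅓)*(-2) = -⅔ - ⅔ = -4/3)
g(m, V) = -4/3 - 93*m (g(m, V) = -93*m - 4/3 = -4/3 - 93*m)
9123 + g(-57, -6*b - 5) = 9123 + (-4/3 - 93*(-57)) = 9123 + (-4/3 + 5301) = 9123 + 15899/3 = 43268/3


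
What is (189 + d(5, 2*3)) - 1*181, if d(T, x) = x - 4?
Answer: 10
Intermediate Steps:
d(T, x) = -4 + x
(189 + d(5, 2*3)) - 1*181 = (189 + (-4 + 2*3)) - 1*181 = (189 + (-4 + 6)) - 181 = (189 + 2) - 181 = 191 - 181 = 10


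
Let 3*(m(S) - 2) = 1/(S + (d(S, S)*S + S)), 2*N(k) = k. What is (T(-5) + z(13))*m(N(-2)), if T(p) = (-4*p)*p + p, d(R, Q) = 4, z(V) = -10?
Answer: -4025/18 ≈ -223.61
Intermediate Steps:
N(k) = k/2
T(p) = p - 4*p² (T(p) = -4*p² + p = p - 4*p²)
m(S) = 2 + 1/(18*S) (m(S) = 2 + 1/(3*(S + (4*S + S))) = 2 + 1/(3*(S + 5*S)) = 2 + 1/(3*((6*S))) = 2 + (1/(6*S))/3 = 2 + 1/(18*S))
(T(-5) + z(13))*m(N(-2)) = (-5*(1 - 4*(-5)) - 10)*(2 + 1/(18*(((½)*(-2))))) = (-5*(1 + 20) - 10)*(2 + (1/18)/(-1)) = (-5*21 - 10)*(2 + (1/18)*(-1)) = (-105 - 10)*(2 - 1/18) = -115*35/18 = -4025/18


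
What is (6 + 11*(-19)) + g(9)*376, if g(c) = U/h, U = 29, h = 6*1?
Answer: 4843/3 ≈ 1614.3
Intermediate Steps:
h = 6
g(c) = 29/6
(6 + 11*(-19)) + g(9)*376 = (6 + 11*(-19)) + (29/6)*376 = (6 - 209) + 5452/3 = -203 + 5452/3 = 4843/3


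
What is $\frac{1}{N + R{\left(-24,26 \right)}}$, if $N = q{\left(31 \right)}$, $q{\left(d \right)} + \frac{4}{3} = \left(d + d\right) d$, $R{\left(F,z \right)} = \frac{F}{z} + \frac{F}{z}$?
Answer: $\frac{39}{74834} \approx 0.00052115$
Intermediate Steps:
$R{\left(F,z \right)} = \frac{2 F}{z}$
$q{\left(d \right)} = - \frac{4}{3} + 2 d^{2}$ ($q{\left(d \right)} = - \frac{4}{3} + \left(d + d\right) d = - \frac{4}{3} + 2 d d = - \frac{4}{3} + 2 d^{2}$)
$N = \frac{5762}{3}$ ($N = - \frac{4}{3} + 2 \cdot 31^{2} = - \frac{4}{3} + 2 \cdot 961 = - \frac{4}{3} + 1922 = \frac{5762}{3} \approx 1920.7$)
$\frac{1}{N + R{\left(-24,26 \right)}} = \frac{1}{\frac{5762}{3} + 2 \left(-24\right) \frac{1}{26}} = \frac{1}{\frac{5762}{3} - \frac{24}{13}} = \frac{1}{\frac{74834}{39}} = \frac{39}{74834}$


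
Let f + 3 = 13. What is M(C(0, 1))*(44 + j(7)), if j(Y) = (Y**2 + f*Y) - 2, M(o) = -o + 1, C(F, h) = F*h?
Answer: 161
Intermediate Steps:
f = 10 (f = -3 + 13 = 10)
M(o) = 1 - o
j(Y) = -2 + Y**2 + 10*Y (j(Y) = (Y**2 + 10*Y) - 2 = -2 + Y**2 + 10*Y)
M(C(0, 1))*(44 + j(7)) = (1 - 0)*(44 + (-2 + 7**2 + 10*7)) = (1 - 1*0)*(44 + (-2 + 49 + 70)) = (1 + 0)*(44 + 117) = 1*161 = 161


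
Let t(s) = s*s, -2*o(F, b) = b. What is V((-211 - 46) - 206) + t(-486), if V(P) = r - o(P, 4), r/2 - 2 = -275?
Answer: 235652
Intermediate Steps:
o(F, b) = -b/2
r = -546 (r = 4 + 2*(-275) = 4 - 550 = -546)
t(s) = s²
V(P) = -544 (V(P) = -546 - (-1)*4/2 = -546 - 1*(-2) = -546 + 2 = -544)
V((-211 - 46) - 206) + t(-486) = -544 + (-486)² = -544 + 236196 = 235652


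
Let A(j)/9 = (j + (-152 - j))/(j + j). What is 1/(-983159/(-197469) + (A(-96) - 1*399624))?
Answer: -1579752/631287692243 ≈ -2.5024e-6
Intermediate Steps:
A(j) = -684/j (A(j) = 9*((j + (-152 - j))/(j + j)) = 9*(-152*1/(2*j)) = 9*(-76/j) = -684/j)
1/(-983159/(-197469) + (A(-96) - 1*399624)) = 1/(-983159/(-197469) + (-684/(-96) - 1*399624)) = 1/(-983159*(-1/197469) + (-684*(-1/96) - 399624)) = 1/(983159/197469 + (57/8 - 399624)) = 1/(983159/197469 - 3196935/8) = 1/(-631287692243/1579752) = -1579752/631287692243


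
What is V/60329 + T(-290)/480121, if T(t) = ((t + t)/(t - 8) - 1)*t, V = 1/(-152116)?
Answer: -375247853583989/656504933093410756 ≈ -0.00057158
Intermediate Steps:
V = -1/152116 ≈ -6.5739e-6
T(t) = t*(-1 + 2*t/(-8 + t)) (T(t) = ((2*t)/(-8 + t) - 1)*t = (2*t/(-8 + t) - 1)*t = (-1 + 2*t/(-8 + t))*t = t*(-1 + 2*t/(-8 + t)))
V/60329 + T(-290)/480121 = -1/152116/60329 - 290*(8 - 290)/(-8 - 290)/480121 = -1/152116*1/60329 - 290*(-282)/(-298)*(1/480121) = -1/9177006164 - 290*(-1/298)*(-282)*(1/480121) = -1/9177006164 - 40890/149*1/480121 = -1/9177006164 - 40890/71538029 = -375247853583989/656504933093410756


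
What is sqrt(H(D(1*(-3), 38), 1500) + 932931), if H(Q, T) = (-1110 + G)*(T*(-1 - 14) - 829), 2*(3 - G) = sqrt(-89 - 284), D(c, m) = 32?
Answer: sqrt(107032536 + 46658*I*sqrt(373))/2 ≈ 5172.9 + 21.775*I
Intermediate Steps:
G = 3 - I*sqrt(373)/2 (G = 3 - sqrt(-89 - 284)/2 = 3 - I*sqrt(373)/2 ≈ 3.0 - 9.6566*I)
H(Q, T) = (-1107 - I*sqrt(373)/2)*(-829 - 15*T) (H(Q, T) = (-1110 + (3 - I*sqrt(373)/2))*(T*(-1 - 14) - 829) = (-1107 - I*sqrt(373)/2)*(T*(-15) - 829) = (-1107 - I*sqrt(373)/2)*(-15*T - 829) = (-1107 - I*sqrt(373)/2)*(-829 - 15*T))
sqrt(H(D(1*(-3), 38), 1500) + 932931) = sqrt((917703 + 16605*1500 + 829*I*sqrt(373)/2 + (15/2)*I*1500*sqrt(373)) + 932931) = sqrt((917703 + 24907500 + 829*I*sqrt(373)/2 + 11250*I*sqrt(373)) + 932931) = sqrt((25825203 + 23329*I*sqrt(373)/2) + 932931) = sqrt(26758134 + 23329*I*sqrt(373)/2)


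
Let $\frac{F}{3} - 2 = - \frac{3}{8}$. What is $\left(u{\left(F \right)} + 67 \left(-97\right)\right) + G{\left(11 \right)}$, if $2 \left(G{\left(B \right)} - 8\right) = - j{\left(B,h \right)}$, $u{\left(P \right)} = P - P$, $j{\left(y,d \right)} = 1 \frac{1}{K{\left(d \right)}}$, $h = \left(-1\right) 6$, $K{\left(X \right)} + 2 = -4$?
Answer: $- \frac{77891}{12} \approx -6490.9$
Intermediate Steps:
$K{\left(X \right)} = -6$ ($K{\left(X \right)} = -2 - 4 = -6$)
$F = \frac{39}{8}$ ($F = 6 + 3 \left(- \frac{3}{8}\right) = 6 - \frac{9}{8} = \frac{39}{8} \approx 4.875$)
$h = -6$
$j{\left(y,d \right)} = - \frac{1}{6}$ ($j{\left(y,d \right)} = 1 \frac{1}{-6} = 1 \left(- \frac{1}{6}\right) = - \frac{1}{6}$)
$u{\left(P \right)} = 0$
$G{\left(B \right)} = \frac{97}{12}$ ($G{\left(B \right)} = 8 + \frac{\left(-1\right) \left(- \frac{1}{6}\right)}{2} = 8 + \frac{1}{2} \cdot \frac{1}{6} = 8 + \frac{1}{12} = \frac{97}{12}$)
$\left(u{\left(F \right)} + 67 \left(-97\right)\right) + G{\left(11 \right)} = \left(0 + 67 \left(-97\right)\right) + \frac{97}{12} = \left(0 - 6499\right) + \frac{97}{12} = -6499 + \frac{97}{12} = - \frac{77891}{12}$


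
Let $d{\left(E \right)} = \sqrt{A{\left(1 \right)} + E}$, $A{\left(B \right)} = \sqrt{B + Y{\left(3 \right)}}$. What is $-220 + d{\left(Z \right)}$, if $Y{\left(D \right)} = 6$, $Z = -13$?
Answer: $-220 + i \sqrt{13 - \sqrt{7}} \approx -220.0 + 3.2178 i$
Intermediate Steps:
$A{\left(B \right)} = \sqrt{6 + B}$ ($A{\left(B \right)} = \sqrt{B + 6} = \sqrt{6 + B}$)
$d{\left(E \right)} = \sqrt{E + \sqrt{7}}$ ($d{\left(E \right)} = \sqrt{\sqrt{6 + 1} + E} = \sqrt{\sqrt{7} + E} = \sqrt{E + \sqrt{7}}$)
$-220 + d{\left(Z \right)} = -220 + \sqrt{-13 + \sqrt{7}}$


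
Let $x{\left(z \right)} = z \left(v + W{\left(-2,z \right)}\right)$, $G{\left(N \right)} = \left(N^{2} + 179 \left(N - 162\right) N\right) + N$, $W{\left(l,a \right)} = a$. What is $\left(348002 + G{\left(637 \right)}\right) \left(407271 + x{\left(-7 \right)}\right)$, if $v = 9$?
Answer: $22364653771581$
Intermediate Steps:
$G{\left(N \right)} = N + N^{2} + N \left(-28998 + 179 N\right)$ ($G{\left(N \right)} = \left(N^{2} + 179 \left(-162 + N\right) N\right) + N = \left(N^{2} + \left(-28998 + 179 N\right) N\right) + N = \left(N^{2} + N \left(-28998 + 179 N\right)\right) + N = N + N^{2} + N \left(-28998 + 179 N\right)$)
$x{\left(z \right)} = z \left(9 + z\right)$
$\left(348002 + G{\left(637 \right)}\right) \left(407271 + x{\left(-7 \right)}\right) = \left(348002 + 637 \left(-28997 + 180 \cdot 637\right)\right) \left(407271 - 7 \left(9 - 7\right)\right) = \left(348002 + 637 \left(-28997 + 114660\right)\right) \left(407271 - 14\right) = \left(348002 + 637 \cdot 85663\right) \left(407271 - 14\right) = \left(348002 + 54567331\right) 407257 = 54915333 \cdot 407257 = 22364653771581$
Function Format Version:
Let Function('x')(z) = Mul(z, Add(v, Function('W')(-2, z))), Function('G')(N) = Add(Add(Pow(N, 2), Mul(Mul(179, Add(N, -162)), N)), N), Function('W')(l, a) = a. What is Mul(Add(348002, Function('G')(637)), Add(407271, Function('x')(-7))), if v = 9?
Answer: 22364653771581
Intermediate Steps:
Function('G')(N) = Add(N, Pow(N, 2), Mul(N, Add(-28998, Mul(179, N)))) (Function('G')(N) = Add(Add(Pow(N, 2), Mul(Mul(179, Add(-162, N)), N)), N) = Add(Add(Pow(N, 2), Mul(Add(-28998, Mul(179, N)), N)), N) = Add(Add(Pow(N, 2), Mul(N, Add(-28998, Mul(179, N)))), N) = Add(N, Pow(N, 2), Mul(N, Add(-28998, Mul(179, N)))))
Function('x')(z) = Mul(z, Add(9, z))
Mul(Add(348002, Function('G')(637)), Add(407271, Function('x')(-7))) = Mul(Add(348002, Mul(637, Add(-28997, Mul(180, 637)))), Add(407271, Mul(-7, Add(9, -7)))) = Mul(Add(348002, Mul(637, Add(-28997, 114660))), Add(407271, Mul(-7, 2))) = Mul(Add(348002, Mul(637, 85663)), Add(407271, -14)) = Mul(Add(348002, 54567331), 407257) = Mul(54915333, 407257) = 22364653771581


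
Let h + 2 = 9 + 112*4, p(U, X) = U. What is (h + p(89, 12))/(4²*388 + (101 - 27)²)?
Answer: 136/2921 ≈ 0.046559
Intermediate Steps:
h = 455 (h = -2 + (9 + 112*4) = -2 + (9 + 448) = -2 + 457 = 455)
(h + p(89, 12))/(4²*388 + (101 - 27)²) = (455 + 89)/(4²*388 + (101 - 27)²) = 544/(16*388 + 74²) = 544/(6208 + 5476) = 544/11684 = 544*(1/11684) = 136/2921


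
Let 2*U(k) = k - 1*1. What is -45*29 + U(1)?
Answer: -1305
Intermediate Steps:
U(k) = -½ + k/2 (U(k) = (k - 1*1)/2 = (k - 1)/2 = (-1 + k)/2 = -½ + k/2)
-45*29 + U(1) = -45*29 + (-½ + (½)*1) = -1305 + (-½ + ½) = -1305 + 0 = -1305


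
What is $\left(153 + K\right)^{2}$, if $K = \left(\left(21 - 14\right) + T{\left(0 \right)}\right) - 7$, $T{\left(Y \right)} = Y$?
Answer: $23409$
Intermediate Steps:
$K = 0$ ($K = \left(\left(21 - 14\right) + 0\right) - 7 = \left(7 + 0\right) - 7 = 7 - 7 = 0$)
$\left(153 + K\right)^{2} = \left(153 + 0\right)^{2} = 153^{2} = 23409$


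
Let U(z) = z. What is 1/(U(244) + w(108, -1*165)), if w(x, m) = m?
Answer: 1/79 ≈ 0.012658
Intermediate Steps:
1/(U(244) + w(108, -1*165)) = 1/(244 - 1*165) = 1/(244 - 165) = 1/79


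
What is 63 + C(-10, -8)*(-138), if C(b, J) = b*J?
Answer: -10977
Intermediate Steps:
C(b, J) = J*b
63 + C(-10, -8)*(-138) = 63 - 8*(-10)*(-138) = 63 + 80*(-138) = 63 - 11040 = -10977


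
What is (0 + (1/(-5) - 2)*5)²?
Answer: 121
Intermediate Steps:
(0 + (1/(-5) - 2)*5)² = (0 + (-⅕ - 2)*5)² = (0 - 11/5*5)² = (0 - 11)² = (-11)² = 121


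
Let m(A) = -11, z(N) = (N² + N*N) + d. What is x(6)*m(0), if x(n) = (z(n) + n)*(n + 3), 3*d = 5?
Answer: -7887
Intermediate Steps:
d = 5/3 (d = (⅓)*5 = 5/3 ≈ 1.6667)
z(N) = 5/3 + 2*N² (z(N) = (N² + N*N) + 5/3 = (N² + N²) + 5/3 = 2*N² + 5/3 = 5/3 + 2*N²)
x(n) = (3 + n)*(5/3 + n + 2*n²) (x(n) = ((5/3 + 2*n²) + n)*(n + 3) = (5/3 + n + 2*n²)*(3 + n) = (3 + n)*(5/3 + n + 2*n²))
x(6)*m(0) = (5 + 2*6³ + 7*6² + (14/3)*6)*(-11) = (5 + 2*216 + 7*36 + 28)*(-11) = (5 + 432 + 252 + 28)*(-11) = 717*(-11) = -7887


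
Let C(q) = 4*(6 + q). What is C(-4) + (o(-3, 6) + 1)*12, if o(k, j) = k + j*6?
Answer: 416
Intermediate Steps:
o(k, j) = k + 6*j
C(q) = 24 + 4*q
C(-4) + (o(-3, 6) + 1)*12 = (24 + 4*(-4)) + ((-3 + 6*6) + 1)*12 = (24 - 16) + ((-3 + 36) + 1)*12 = 8 + (33 + 1)*12 = 8 + 34*12 = 8 + 408 = 416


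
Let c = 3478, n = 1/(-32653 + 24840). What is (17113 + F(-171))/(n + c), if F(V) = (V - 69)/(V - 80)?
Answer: 33561546239/6820576863 ≈ 4.9206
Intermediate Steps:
n = -1/7813 (n = 1/(-7813) = -1/7813 ≈ -0.00012799)
F(V) = (-69 + V)/(-80 + V)
(17113 + F(-171))/(n + c) = (17113 + (-69 - 171)/(-80 - 171))/(-1/7813 + 3478) = (17113 - 240/(-251))/(27173613/7813) = (17113 - 1/251*(-240))*(7813/27173613) = (17113 + 240/251)*(7813/27173613) = (4295603/251)*(7813/27173613) = 33561546239/6820576863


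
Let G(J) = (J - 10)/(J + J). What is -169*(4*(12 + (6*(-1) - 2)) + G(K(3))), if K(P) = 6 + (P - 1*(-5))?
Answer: -19097/7 ≈ -2728.1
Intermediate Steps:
K(P) = 11 + P (K(P) = 6 + (P + 5) = 6 + (5 + P) = 11 + P)
G(J) = (-10 + J)/(2*J) (G(J) = (-10 + J)/((2*J)) = (-10 + J)*(1/(2*J)) = (-10 + J)/(2*J))
-169*(4*(12 + (6*(-1) - 2)) + G(K(3))) = -169*(4*(12 + (6*(-1) - 2)) + (-10 + (11 + 3))/(2*(11 + 3))) = -169*(4*(12 + (-6 - 2)) + (½)*(-10 + 14)/14) = -169*(4*(12 - 8) + (½)*(1/14)*4) = -169*(4*4 + ⅐) = -169*(16 + ⅐) = -169*113/7 = -19097/7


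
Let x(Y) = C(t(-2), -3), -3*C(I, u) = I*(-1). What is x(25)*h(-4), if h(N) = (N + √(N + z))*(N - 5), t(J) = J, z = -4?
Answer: -24 + 12*I*√2 ≈ -24.0 + 16.971*I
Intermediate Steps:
C(I, u) = I/3 (C(I, u) = -I*(-1)/3 = -(-1)*I/3 = I/3)
h(N) = (-5 + N)*(N + √(-4 + N)) (h(N) = (N + √(N - 4))*(N - 5) = (N + √(-4 + N))*(-5 + N) = (-5 + N)*(N + √(-4 + N)))
x(Y) = -⅔ (x(Y) = (⅓)*(-2) = -⅔)
x(25)*h(-4) = -2*((-4)² - 5*(-4) - 5*√(-4 - 4) - 4*√(-4 - 4))/3 = -2*(16 + 20 - 10*I*√2 - 8*I*√2)/3 = -2*(36 - 18*I*√2)/3 = -24 + 12*I*√2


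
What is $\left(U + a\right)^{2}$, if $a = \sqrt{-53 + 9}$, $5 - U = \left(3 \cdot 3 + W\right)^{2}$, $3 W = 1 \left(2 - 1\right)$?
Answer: $\frac{542557}{81} - \frac{2956 i \sqrt{11}}{9} \approx 6698.2 - 1089.3 i$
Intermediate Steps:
$W = \frac{1}{3}$ ($W = \frac{1 \left(2 - 1\right)}{3} = \frac{1 \cdot 1}{3} = \frac{1}{3} \cdot 1 = \frac{1}{3} \approx 0.33333$)
$U = - \frac{739}{9}$ ($U = 5 - \left(3 \cdot 3 + \frac{1}{3}\right)^{2} = 5 - \left(9 + \frac{1}{3}\right)^{2} = 5 - \left(\frac{28}{3}\right)^{2} = 5 - \frac{784}{9} = - \frac{739}{9} \approx -82.111$)
$a = 2 i \sqrt{11}$ ($a = \sqrt{-44} = 2 i \sqrt{11} \approx 6.6332 i$)
$\left(U + a\right)^{2} = \left(- \frac{739}{9} + 2 i \sqrt{11}\right)^{2}$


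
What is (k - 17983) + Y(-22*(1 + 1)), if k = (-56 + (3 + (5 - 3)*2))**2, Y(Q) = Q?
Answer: -15626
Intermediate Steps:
k = 2401 (k = (-56 + (3 + 2*2))**2 = (-56 + (3 + 4))**2 = (-56 + 7)**2 = (-49)**2 = 2401)
(k - 17983) + Y(-22*(1 + 1)) = (2401 - 17983) - 22*(1 + 1) = -15582 - 22*2 = -15582 - 44 = -15626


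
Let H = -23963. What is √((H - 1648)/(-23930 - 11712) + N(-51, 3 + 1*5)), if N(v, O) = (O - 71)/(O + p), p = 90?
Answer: 2*√294527667/124747 ≈ 0.27515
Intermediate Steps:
N(v, O) = (-71 + O)/(90 + O) (N(v, O) = (O - 71)/(O + 90) = (-71 + O)/(90 + O))
√((H - 1648)/(-23930 - 11712) + N(-51, 3 + 1*5)) = √((-23963 - 1648)/(-23930 - 11712) + (-71 + (3 + 1*5))/(90 + (3 + 1*5))) = √(-25611/(-35642) + (-71 + (3 + 5))/(90 + (3 + 5))) = √(-25611*(-1/35642) + (-71 + 8)/(90 + 8)) = √(25611/35642 - 63/98) = √(25611/35642 + (1/98)*(-63)) = √(25611/35642 - 9/14) = √(9444/124747) = 2*√294527667/124747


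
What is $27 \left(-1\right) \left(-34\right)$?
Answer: $918$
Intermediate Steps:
$27 \left(-1\right) \left(-34\right) = \left(-27\right) \left(-34\right) = 918$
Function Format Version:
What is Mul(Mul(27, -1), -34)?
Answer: 918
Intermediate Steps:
Mul(Mul(27, -1), -34) = Mul(-27, -34) = 918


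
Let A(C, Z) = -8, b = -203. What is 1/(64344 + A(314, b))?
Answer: 1/64336 ≈ 1.5543e-5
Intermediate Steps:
1/(64344 + A(314, b)) = 1/(64344 - 8) = 1/64336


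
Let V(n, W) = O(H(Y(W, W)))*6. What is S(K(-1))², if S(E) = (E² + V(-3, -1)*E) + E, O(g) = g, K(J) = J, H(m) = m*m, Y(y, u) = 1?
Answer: 36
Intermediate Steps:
H(m) = m²
V(n, W) = 6 (V(n, W) = 1²*6 = 1*6 = 6)
S(E) = E² + 7*E (S(E) = (E² + 6*E) + E = E² + 7*E)
S(K(-1))² = (-(7 - 1))² = (-1*6)² = (-6)² = 36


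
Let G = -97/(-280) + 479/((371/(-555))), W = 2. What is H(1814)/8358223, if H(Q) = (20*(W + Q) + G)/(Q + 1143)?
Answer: 528360141/366774538699240 ≈ 1.4406e-6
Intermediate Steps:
G = -10628659/14840 (G = -97*(-1/280) + 479/((371*(-1/555))) = 97/280 + 479/(-371/555) = 97/280 + 479*(-555/371) = 97/280 - 265845/371 = -10628659/14840 ≈ -716.22)
H(Q) = (-10035059/14840 + 20*Q)/(1143 + Q) (H(Q) = (20*(2 + Q) - 10628659/14840)/(Q + 1143) = ((40 + 20*Q) - 10628659/14840)/(1143 + Q) = (-10035059/14840 + 20*Q)/(1143 + Q))
H(1814)/8358223 = ((-10035059 + 296800*1814)/(14840*(1143 + 1814)))/8358223 = ((1/14840)*(-10035059 + 538395200)/2957)*(1/8358223) = ((1/14840)*(1/2957)*528360141)*(1/8358223) = (528360141/43881880)*(1/8358223) = 528360141/366774538699240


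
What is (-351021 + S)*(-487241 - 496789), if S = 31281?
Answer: 314633752200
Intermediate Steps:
(-351021 + S)*(-487241 - 496789) = (-351021 + 31281)*(-487241 - 496789) = -319740*(-984030) = 314633752200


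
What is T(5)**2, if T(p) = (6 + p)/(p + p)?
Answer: 121/100 ≈ 1.2100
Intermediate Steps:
T(p) = (6 + p)/(2*p) (T(p) = (6 + p)/((2*p)) = (6 + p)*(1/(2*p)) = (6 + p)/(2*p))
T(5)**2 = ((1/2)*(6 + 5)/5)**2 = ((1/2)*(1/5)*11)**2 = (11/10)**2 = 121/100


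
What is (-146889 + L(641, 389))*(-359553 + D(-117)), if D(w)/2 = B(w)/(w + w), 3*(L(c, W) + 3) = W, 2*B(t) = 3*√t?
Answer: 52768837237 + 440287*I*√13/78 ≈ 5.2769e+10 + 20352.0*I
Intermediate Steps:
B(t) = 3*√t/2 (B(t) = (3*√t)/2 = 3*√t/2)
L(c, W) = -3 + W/3
D(w) = 3/(2*√w) (D(w) = 2*((3*√w/2)/(w + w)) = 2*((3*√w/2)/((2*w))) = 2*((1/(2*w))*(3*√w/2)) = 2*(3/(4*√w)) = 3/(2*√w))
(-146889 + L(641, 389))*(-359553 + D(-117)) = (-146889 + (-3 + (⅓)*389))*(-359553 + 3/(2*√(-117))) = (-146889 + (-3 + 389/3))*(-359553 + 3*(-I*√13/39)/2) = (-146889 + 380/3)*(-359553 - I*√13/26) = -440287*(-359553 - I*√13/26)/3 = 52768837237 + 440287*I*√13/78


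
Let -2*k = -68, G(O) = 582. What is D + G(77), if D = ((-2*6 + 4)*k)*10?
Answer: -2138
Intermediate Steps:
k = 34 (k = -1/2*(-68) = 34)
D = -2720 (D = ((-2*6 + 4)*34)*10 = ((-12 + 4)*34)*10 = -8*34*10 = -272*10 = -2720)
D + G(77) = -2720 + 582 = -2138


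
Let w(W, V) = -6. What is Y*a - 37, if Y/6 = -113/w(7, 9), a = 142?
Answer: 16009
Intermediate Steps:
Y = 113 (Y = 6*(-113/(-6)) = 6*(-113*(-⅙)) = 6*(113/6) = 113)
Y*a - 37 = 113*142 - 37 = 16046 - 37 = 16009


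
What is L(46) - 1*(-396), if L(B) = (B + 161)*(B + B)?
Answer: 19440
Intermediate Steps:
L(B) = 2*B*(161 + B) (L(B) = (161 + B)*(2*B) = 2*B*(161 + B))
L(46) - 1*(-396) = 2*46*(161 + 46) - 1*(-396) = 2*46*207 + 396 = 19044 + 396 = 19440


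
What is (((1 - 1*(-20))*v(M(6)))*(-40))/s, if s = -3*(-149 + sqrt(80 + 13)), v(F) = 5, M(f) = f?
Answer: -52150/5527 - 350*sqrt(93)/5527 ≈ -10.046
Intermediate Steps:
s = 447 - 3*sqrt(93) (s = -3*(-149 + sqrt(93)) = 447 - 3*sqrt(93) ≈ 418.07)
(((1 - 1*(-20))*v(M(6)))*(-40))/s = (((1 - 1*(-20))*5)*(-40))/(447 - 3*sqrt(93)) = (((1 + 20)*5)*(-40))/(447 - 3*sqrt(93)) = ((21*5)*(-40))/(447 - 3*sqrt(93)) = (105*(-40))/(447 - 3*sqrt(93)) = -4200/(447 - 3*sqrt(93))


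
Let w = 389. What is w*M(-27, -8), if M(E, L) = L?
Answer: -3112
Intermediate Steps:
w*M(-27, -8) = 389*(-8) = -3112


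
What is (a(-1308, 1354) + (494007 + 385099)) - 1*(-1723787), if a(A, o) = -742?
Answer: 2602151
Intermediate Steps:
(a(-1308, 1354) + (494007 + 385099)) - 1*(-1723787) = (-742 + (494007 + 385099)) - 1*(-1723787) = (-742 + 879106) + 1723787 = 878364 + 1723787 = 2602151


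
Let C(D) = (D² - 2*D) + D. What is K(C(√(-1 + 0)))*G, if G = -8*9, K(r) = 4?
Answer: -288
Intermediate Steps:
C(D) = D² - D
G = -72
K(C(√(-1 + 0)))*G = 4*(-72) = -288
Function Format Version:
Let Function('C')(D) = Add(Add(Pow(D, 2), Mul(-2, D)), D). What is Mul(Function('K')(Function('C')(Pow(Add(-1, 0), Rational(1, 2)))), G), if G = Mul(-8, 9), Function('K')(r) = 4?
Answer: -288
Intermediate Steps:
Function('C')(D) = Add(Pow(D, 2), Mul(-1, D))
G = -72
Mul(Function('K')(Function('C')(Pow(Add(-1, 0), Rational(1, 2)))), G) = Mul(4, -72) = -288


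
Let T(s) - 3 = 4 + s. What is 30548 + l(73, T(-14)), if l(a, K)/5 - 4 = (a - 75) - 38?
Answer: 30368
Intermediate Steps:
T(s) = 7 + s (T(s) = 3 + (4 + s) = 7 + s)
l(a, K) = -545 + 5*a (l(a, K) = 20 + 5*((a - 75) - 38) = 20 + 5*((-75 + a) - 38) = 20 + 5*(-113 + a) = 20 + (-565 + 5*a) = -545 + 5*a)
30548 + l(73, T(-14)) = 30548 + (-545 + 5*73) = 30548 + (-545 + 365) = 30548 - 180 = 30368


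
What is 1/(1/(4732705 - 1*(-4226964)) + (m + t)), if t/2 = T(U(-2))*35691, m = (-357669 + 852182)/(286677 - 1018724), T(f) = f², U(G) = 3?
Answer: 6558898812443/4213681404596191884 ≈ 1.5566e-6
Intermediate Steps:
m = -494513/732047 (m = 494513/(-732047) = 494513*(-1/732047) = -494513/732047 ≈ -0.67552)
t = 642438 (t = 2*(3²*35691) = 2*(9*35691) = 2*321219 = 642438)
1/(1/(4732705 - 1*(-4226964)) + (m + t)) = 1/(1/(4732705 - 1*(-4226964)) + (-494513/732047 + 642438)) = 1/(1/(4732705 + 4226964) + 470294316073/732047) = 1/(1/8959669 + 470294316073/732047) = 1/(4213681404596191884/6558898812443) = 6558898812443/4213681404596191884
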